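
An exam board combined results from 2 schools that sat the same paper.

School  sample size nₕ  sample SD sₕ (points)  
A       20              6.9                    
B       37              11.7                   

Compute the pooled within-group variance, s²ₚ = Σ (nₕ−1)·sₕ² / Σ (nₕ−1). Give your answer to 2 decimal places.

106.05

Degrees of freedom: 19 + 36 = 55.
Σ(nₕ−1)sₕ² = 19·47.61 + 36·136.89 = 5832.63.
s²ₚ = 5832.63 / 55 = 106.0478... → 106.05.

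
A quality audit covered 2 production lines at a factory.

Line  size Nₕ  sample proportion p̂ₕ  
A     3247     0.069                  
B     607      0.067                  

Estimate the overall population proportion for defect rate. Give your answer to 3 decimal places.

0.069

N = 3247 + 607 = 3854.
Overall proportion = Σ (Nₕ/N)·p̂ₕ.
Σ Nₕp̂ₕ = 224.043 + 40.669 = 264.712.
264.712 / 3854 = 0.06869... → 0.069.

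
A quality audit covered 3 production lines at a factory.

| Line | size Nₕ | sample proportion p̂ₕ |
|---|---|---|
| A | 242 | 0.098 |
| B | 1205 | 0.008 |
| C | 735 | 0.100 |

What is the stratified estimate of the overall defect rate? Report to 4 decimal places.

0.0490

Wₕ = Nₕ/N with N = 2182: 0.1109, 0.5522, 0.3368.
p̂_st = 0.1109·0.098 + 0.5522·0.008 + 0.3368·0.100 ≈ 0.048972... → 0.0490.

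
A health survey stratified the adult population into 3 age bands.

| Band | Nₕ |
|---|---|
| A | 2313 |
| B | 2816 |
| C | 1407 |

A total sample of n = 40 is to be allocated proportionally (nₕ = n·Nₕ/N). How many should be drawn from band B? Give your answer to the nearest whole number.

Share of band B = 2816/6536 = 0.43084.
Allocate 40 × 0.43084 = 17.234... → 17.

17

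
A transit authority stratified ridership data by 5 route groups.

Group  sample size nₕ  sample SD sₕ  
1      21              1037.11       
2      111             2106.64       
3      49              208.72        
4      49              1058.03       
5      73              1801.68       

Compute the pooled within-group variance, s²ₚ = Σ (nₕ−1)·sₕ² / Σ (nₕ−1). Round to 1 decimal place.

Degrees of freedom: 20 + 110 + 48 + 48 + 72 = 298.
Σ(nₕ−1)sₕ² = 20·1075597.1521 + 110·4437932.0896 + 48·43564.0384 + 48·1119427.4809 + 72·3246050.8224 = 799223725.0372.
s²ₚ = 799223725.0372 / 298 = 2681958.809... → 2681958.8.

2681958.8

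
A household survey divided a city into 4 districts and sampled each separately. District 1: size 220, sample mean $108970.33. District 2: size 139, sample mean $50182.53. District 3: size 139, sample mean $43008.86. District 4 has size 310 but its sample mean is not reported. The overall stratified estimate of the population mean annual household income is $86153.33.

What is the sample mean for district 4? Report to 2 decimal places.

105434.89

Σ Nₕx̄ₕ = N·μ, so 310·x̄_4 = 808·86153.33 − (220·108970.33 + 139·50182.53 + 139·43008.86).
= 69611890.64 − 36927075.81 = 32684814.83.
x̄_4 = 32684814.83 / 310 = 105434.8865... → 105434.89.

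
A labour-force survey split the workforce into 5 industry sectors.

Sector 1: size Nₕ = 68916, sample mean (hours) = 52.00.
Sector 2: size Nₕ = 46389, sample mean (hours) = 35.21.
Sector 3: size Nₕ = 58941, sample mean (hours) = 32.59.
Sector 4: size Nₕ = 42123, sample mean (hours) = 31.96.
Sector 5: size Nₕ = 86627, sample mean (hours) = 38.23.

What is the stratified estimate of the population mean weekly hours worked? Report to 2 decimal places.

38.93

x̄_st = (Σ Nₕx̄ₕ) / (Σ Nₕ) = (68916·52.00 + 46389·35.21 + 58941·32.59 + 42123·31.96 + 86627·38.23) / 302996
= 11795877.17 / 302996 = 38.9308... → 38.93.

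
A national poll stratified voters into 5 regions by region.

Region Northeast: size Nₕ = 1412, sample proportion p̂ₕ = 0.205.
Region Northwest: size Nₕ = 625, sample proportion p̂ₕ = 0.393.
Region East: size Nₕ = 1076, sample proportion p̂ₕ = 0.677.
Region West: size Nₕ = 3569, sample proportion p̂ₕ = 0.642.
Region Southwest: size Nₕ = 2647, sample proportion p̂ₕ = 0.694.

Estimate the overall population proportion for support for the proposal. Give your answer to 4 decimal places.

Wₕ = Nₕ/N with N = 9329: 0.1514, 0.0670, 0.1153, 0.3826, 0.2837.
p̂_st = 0.1514·0.205 + 0.0670·0.393 + 0.1153·0.677 + 0.3826·0.642 + 0.2837·0.694 ≈ 0.577967... → 0.5780.

0.5780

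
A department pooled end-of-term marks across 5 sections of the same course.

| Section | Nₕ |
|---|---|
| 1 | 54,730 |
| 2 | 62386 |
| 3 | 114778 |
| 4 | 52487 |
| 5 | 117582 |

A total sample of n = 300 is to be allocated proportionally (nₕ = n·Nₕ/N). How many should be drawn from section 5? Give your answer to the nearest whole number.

Share of section 5 = 117582/401963 = 0.29252.
Allocate 300 × 0.29252 = 87.756... → 88.

88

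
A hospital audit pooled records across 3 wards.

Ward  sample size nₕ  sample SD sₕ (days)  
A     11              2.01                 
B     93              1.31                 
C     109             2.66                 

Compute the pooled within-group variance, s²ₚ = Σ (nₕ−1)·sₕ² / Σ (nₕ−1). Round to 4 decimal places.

4.5831

Degrees of freedom: 10 + 92 + 108 = 210.
Σ(nₕ−1)sₕ² = 10·4.0401 + 92·1.7161 + 108·7.0756 = 962.447.
s²ₚ = 962.447 / 210 = 4.583081... → 4.5831.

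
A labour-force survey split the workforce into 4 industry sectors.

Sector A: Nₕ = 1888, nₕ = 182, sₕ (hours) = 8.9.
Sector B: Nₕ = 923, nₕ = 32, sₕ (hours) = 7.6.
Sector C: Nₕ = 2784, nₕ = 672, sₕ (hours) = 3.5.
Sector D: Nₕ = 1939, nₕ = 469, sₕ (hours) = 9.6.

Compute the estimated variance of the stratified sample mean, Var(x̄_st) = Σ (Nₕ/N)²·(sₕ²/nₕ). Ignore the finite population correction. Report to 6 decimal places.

N = 7534. Term for each stratum: Wₕ²sₕ²/nₕ.
Var(x̄_st) = 0.027331368 + 0.027091271 + 0.002489167 + 0.013015894 = 0.069927700 → 0.069928.

0.069928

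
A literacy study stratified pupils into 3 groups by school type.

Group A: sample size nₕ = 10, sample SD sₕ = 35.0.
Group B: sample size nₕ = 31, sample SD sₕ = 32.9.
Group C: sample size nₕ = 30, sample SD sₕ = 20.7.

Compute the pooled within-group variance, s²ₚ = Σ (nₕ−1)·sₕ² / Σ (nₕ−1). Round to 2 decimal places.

822.40

Degrees of freedom: 9 + 30 + 29 = 68.
Σ(nₕ−1)sₕ² = 9·1225 + 30·1082.41 + 29·428.49 = 55923.51.
s²ₚ = 55923.51 / 68 = 822.4046... → 822.40.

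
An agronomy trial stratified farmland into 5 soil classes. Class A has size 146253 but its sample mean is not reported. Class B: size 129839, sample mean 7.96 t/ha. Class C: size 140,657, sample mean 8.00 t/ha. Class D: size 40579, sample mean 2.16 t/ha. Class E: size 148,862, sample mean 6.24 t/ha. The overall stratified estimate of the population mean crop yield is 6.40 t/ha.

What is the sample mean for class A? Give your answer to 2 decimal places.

Σ Nₕx̄ₕ = N·μ, so 146253·x̄_A = 606190·6.40 − (129839·7.96 + 140657·8.00 + 40579·2.16 + 148862·6.24).
= 3879616 − 3175323.96 = 704292.04.
x̄_A = 704292.04 / 146253 = 4.8156... → 4.82.

4.82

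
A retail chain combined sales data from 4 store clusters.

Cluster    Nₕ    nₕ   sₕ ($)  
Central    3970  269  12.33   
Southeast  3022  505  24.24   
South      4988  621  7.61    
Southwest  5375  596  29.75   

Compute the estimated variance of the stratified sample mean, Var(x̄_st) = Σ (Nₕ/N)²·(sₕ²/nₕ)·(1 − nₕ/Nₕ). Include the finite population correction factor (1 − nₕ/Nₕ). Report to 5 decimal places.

0.19034

N = 17355. Term for each stratum: Wₕ²sₕ²/nₕ·(1−nₕ/Nₕ).
Var(x̄_st) = 0.02756984 + 0.02938342 + 0.00674432 + 0.12664672 = 0.19034429 → 0.19034.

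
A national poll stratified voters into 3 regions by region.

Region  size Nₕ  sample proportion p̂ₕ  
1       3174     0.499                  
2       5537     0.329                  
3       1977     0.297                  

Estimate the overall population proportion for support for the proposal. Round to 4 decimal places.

Wₕ = Nₕ/N with N = 10688: 0.2970, 0.5181, 0.1850.
p̂_st = 0.2970·0.499 + 0.5181·0.329 + 0.1850·0.297 ≈ 0.373565... → 0.3736.

0.3736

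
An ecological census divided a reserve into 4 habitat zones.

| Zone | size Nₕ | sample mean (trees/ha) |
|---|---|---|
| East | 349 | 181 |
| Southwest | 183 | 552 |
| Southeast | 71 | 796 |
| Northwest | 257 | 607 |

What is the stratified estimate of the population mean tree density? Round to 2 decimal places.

438.02

N = 349 + 183 + 71 + 257 = 860.
Overall mean = Σ (Nₕ/N)·x̄ₕ — weight by population share, not a simple average.
Σ Nₕx̄ₕ = 349·181 + 183·552 + 71·796 + 257·607 = 63169 + 101016 + 56516 + 155999 = 376700.
Divide by N: 376700 / 860 = 438.0233... → 438.02.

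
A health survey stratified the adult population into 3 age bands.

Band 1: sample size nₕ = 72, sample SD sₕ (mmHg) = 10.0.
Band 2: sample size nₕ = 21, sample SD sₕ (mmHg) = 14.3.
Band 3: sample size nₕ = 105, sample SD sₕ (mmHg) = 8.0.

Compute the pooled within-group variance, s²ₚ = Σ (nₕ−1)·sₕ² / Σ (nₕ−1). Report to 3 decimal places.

1: (72−1)·10.0² = 71·100 = 7100
2: (21−1)·14.3² = 20·204.49 = 4089.8
3: (105−1)·8.0² = 104·64 = 6656
Numerator = 17845.8; denominator = Σ(nₕ−1) = 195.
s²ₚ = 17845.8/195 = 91.51692... → 91.517.

91.517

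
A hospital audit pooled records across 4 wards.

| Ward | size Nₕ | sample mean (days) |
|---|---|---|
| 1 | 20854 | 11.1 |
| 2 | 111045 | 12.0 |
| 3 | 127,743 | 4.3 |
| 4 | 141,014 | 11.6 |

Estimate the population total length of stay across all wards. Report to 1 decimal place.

3749076.7

Population total = Σ Nₕ·x̄ₕ (each stratum's size times its mean).
20854·11.1 + 111045·12.0 + 127743·4.3 + 141014·11.6 = 231479.4 + 1332540 + 549294.9 + 1635762.4 = 3749076.7.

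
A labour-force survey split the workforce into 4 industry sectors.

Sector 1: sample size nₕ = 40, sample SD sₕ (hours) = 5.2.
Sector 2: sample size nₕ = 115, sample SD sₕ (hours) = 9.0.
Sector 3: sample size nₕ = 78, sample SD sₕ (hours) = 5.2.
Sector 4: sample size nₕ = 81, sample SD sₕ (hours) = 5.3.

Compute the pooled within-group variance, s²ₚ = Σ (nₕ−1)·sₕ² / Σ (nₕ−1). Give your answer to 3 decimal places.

1: (40−1)·5.2² = 39·27.04 = 1054.56
2: (115−1)·9.0² = 114·81 = 9234
3: (78−1)·5.2² = 77·27.04 = 2082.08
4: (81−1)·5.3² = 80·28.09 = 2247.2
Numerator = 14617.84; denominator = Σ(nₕ−1) = 310.
s²ₚ = 14617.84/310 = 47.15432... → 47.154.

47.154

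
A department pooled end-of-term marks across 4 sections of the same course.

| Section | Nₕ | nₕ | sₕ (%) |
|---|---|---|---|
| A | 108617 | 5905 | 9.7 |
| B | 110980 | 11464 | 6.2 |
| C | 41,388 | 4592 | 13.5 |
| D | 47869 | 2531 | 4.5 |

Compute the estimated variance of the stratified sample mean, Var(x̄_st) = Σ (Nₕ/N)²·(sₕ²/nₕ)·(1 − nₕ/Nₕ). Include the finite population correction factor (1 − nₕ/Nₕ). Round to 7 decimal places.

N = 308854; Wₕ = Nₕ/N.
section A: (108617/308854)²·9.7²/5905·(1 − 5905/108617) = 0.0018635287
section B: (110980/308854)²·6.2²/11464·(1 − 11464/110980) = 0.0003882204
section C: (41388/308854)²·13.5²/4592·(1 − 4592/41388) = 0.0006336278
section D: (47869/308854)²·4.5²/2531·(1 − 2531/47869) = 0.0001820301
Sum = 0.0030674071 → 0.0030674.

0.0030674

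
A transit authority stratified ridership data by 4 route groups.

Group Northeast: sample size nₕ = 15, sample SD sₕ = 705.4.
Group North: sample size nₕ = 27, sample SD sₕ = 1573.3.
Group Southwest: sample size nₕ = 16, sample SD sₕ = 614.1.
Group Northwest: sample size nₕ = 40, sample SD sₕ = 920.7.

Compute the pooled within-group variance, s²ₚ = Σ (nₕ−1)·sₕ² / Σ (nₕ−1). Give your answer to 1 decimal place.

Degrees of freedom: 14 + 26 + 15 + 39 = 94.
Σ(nₕ−1)sₕ² = 14·497589.16 + 26·2475272.89 + 15·377118.81 + 39·847688.49 = 110039976.64.
s²ₚ = 110039976.64 / 94 = 1170638.049... → 1170638.0.

1170638.0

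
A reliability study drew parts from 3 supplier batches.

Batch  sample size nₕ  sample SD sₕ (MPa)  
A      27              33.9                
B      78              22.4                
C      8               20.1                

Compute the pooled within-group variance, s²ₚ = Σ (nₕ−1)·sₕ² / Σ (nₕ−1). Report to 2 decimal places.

648.57

A: (27−1)·33.9² = 26·1149.21 = 29879.46
B: (78−1)·22.4² = 77·501.76 = 38635.52
C: (8−1)·20.1² = 7·404.01 = 2828.07
Numerator = 71343.05; denominator = Σ(nₕ−1) = 110.
s²ₚ = 71343.05/110 = 648.5732... → 648.57.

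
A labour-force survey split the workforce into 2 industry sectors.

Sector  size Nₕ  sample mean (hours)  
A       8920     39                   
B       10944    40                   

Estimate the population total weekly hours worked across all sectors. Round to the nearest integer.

785640

Estimate total by summing Nₕ·x̄ₕ over strata.
8920·39 + 10944·40 = 347880 + 437760 = 785640.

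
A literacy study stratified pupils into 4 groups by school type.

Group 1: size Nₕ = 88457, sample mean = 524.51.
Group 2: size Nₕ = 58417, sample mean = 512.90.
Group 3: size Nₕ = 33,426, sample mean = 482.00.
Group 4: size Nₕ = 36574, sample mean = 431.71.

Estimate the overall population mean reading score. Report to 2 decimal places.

499.18

N = 88457 + 58417 + 33426 + 36574 = 216874.
Overall mean = Σ (Nₕ/N)·x̄ₕ — weight by population share, not a simple average.
Σ Nₕx̄ₕ = 88457·524.51 + 58417·512.90 + 33426·482.00 + 36574·431.71 = 46396581.07 + 29962079.3 + 16111332 + 15789361.54 = 108259353.91.
Divide by N: 108259353.91 / 216874 = 499.1809... → 499.18.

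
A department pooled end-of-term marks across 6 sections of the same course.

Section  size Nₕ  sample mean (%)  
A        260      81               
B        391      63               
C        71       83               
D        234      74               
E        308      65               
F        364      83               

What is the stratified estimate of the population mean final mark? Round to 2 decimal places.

73.18

N = 1628; weights Wₕ = Nₕ/N = (0.1597, 0.2402, 0.0436, 0.1437, 0.1892, 0.2236).
x̄_st = Σ Wₕ·x̄ₕ = 0.1597·81 + 0.2402·63 + 0.0436·83 + 0.1437·74 + 0.1892·65 + 0.2236·83 ≈ 73.1781...
→ 73.18.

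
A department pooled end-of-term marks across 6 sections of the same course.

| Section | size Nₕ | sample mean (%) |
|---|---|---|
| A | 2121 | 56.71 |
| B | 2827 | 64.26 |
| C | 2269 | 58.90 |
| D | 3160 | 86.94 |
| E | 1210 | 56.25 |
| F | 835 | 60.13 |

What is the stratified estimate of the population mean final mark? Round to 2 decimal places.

x̄_st = (Σ Nₕx̄ₕ) / (Σ Nₕ) = (2121·56.71 + 2827·64.26 + 2269·58.90 + 3160·86.94 + 1210·56.25 + 835·60.13) / 12422
= 828590.48 / 12422 = 66.7035... → 66.70.

66.70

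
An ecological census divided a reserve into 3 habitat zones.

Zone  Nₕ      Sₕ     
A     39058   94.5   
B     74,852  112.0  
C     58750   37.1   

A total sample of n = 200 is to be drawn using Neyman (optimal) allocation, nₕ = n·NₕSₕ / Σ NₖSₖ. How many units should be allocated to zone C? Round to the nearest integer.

31

A: NₕSₕ = 39058·94.5 = 3690981
B: NₕSₕ = 74852·112.0 = 8383424
C: NₕSₕ = 58750·37.1 = 2179625
Σ NₕSₕ = 14254030.
n_C = 200·2179625/14254030 = 30.583... → 31.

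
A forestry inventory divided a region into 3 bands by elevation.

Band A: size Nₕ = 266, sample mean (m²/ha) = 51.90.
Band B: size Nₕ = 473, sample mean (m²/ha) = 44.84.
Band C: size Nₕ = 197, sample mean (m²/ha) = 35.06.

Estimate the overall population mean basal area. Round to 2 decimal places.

N = 266 + 473 + 197 = 936.
Weight each subgroup mean by Nₕ/N and sum.
Σ Nₕx̄ₕ = 266·51.90 + 473·44.84 + 197·35.06 = 13805.4 + 21209.32 + 6906.82 = 41921.54.
Divide by N: 41921.54 / 936 = 44.7880... → 44.79.

44.79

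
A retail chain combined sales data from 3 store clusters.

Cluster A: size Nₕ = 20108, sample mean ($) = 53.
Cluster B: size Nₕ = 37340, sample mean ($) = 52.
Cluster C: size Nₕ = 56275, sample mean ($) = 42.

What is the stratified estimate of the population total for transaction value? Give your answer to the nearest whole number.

5370954

A: 20108·53 = 1065724
B: 37340·52 = 1941680
C: 56275·42 = 2363550
τ̂ = Σ Nₕx̄ₕ = 5370954.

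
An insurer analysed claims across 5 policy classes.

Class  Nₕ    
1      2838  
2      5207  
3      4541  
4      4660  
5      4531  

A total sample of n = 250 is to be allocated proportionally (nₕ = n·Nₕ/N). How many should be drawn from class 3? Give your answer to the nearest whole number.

Share of class 3 = 4541/21777 = 0.20852.
Allocate 250 × 0.20852 = 52.131... → 52.

52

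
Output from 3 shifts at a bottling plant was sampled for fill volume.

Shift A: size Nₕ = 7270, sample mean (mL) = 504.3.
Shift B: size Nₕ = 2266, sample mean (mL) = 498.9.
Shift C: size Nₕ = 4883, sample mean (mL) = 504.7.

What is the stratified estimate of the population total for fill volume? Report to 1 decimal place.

7261218.5

A: 7270·504.3 = 3666261
B: 2266·498.9 = 1130507.4
C: 4883·504.7 = 2464450.1
τ̂ = Σ Nₕx̄ₕ = 7261218.5.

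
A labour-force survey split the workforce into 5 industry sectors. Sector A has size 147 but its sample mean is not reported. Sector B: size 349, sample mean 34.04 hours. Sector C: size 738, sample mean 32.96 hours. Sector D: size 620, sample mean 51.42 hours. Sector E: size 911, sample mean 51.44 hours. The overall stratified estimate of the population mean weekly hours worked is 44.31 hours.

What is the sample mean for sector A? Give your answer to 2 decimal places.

Σ Nₕx̄ₕ = N·μ, so 147·x̄_A = 2765·44.31 − (349·34.04 + 738·32.96 + 620·51.42 + 911·51.44).
= 122517.15 − 114946.68 = 7570.47.
x̄_A = 7570.47 / 147 = 51.4998... → 51.50.

51.50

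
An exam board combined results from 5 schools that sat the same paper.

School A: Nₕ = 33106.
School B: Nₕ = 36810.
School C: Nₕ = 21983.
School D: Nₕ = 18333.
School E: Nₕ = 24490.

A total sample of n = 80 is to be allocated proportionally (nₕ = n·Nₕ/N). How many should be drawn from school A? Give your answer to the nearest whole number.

20

N = 33106 + 36810 + 21983 + 18333 + 24490 = 134722.
n_A = 80·33106/134722 = 19.659... → 20.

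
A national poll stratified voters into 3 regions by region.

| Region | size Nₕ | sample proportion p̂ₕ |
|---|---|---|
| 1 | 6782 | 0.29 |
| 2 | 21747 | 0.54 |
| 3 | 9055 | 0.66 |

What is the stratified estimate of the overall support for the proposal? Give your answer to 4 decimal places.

0.5238

N = 6782 + 21747 + 9055 = 37584.
Overall proportion = Σ (Nₕ/N)·p̂ₕ.
Σ Nₕp̂ₕ = 1966.78 + 11743.38 + 5976.3 = 19686.46.
19686.46 / 37584 = 0.523799... → 0.5238.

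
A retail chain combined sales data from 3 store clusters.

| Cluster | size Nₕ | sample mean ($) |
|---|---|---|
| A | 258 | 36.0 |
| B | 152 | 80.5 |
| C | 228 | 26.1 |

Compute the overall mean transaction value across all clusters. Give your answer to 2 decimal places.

N = 258 + 152 + 228 = 638.
The stratified mean weights each stratum mean by its population share Nₕ/N.
Σ Nₕx̄ₕ = 258·36.0 + 152·80.5 + 228·26.1 = 9288 + 12236 + 5950.8 = 27474.8.
Divide by N: 27474.8 / 638 = 43.0639... → 43.06.

43.06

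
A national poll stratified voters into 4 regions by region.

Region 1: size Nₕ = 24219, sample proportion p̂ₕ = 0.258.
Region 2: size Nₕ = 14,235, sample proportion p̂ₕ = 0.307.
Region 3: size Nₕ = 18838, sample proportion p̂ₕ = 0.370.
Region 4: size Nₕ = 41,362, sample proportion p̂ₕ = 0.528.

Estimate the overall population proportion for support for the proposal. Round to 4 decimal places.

N = 24219 + 14235 + 18838 + 41362 = 98654.
Overall proportion = Σ (Nₕ/N)·p̂ₕ.
Σ Nₕp̂ₕ = 6248.502 + 4370.145 + 6970.06 + 21839.136 = 39427.843.
39427.843 / 98654 = 0.399658... → 0.3997.

0.3997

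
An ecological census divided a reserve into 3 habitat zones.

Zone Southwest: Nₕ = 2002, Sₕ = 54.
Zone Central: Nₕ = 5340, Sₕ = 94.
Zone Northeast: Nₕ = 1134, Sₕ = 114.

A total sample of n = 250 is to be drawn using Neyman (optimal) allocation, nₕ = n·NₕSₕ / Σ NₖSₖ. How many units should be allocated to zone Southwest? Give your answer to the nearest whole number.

Southwest: NₕSₕ = 2002·54 = 108108
Central: NₕSₕ = 5340·94 = 501960
Northeast: NₕSₕ = 1134·114 = 129276
Σ NₕSₕ = 739344.
n_Southwest = 250·108108/739344 = 36.555... → 37.

37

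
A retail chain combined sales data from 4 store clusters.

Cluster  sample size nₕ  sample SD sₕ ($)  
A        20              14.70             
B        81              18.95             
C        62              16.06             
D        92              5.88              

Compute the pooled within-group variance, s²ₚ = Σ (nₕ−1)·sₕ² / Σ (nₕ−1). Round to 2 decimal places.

A: (20−1)·14.70² = 19·216.09 = 4105.71
B: (81−1)·18.95² = 80·359.1025 = 28728.2
C: (62−1)·16.06² = 61·257.9236 = 15733.3396
D: (92−1)·5.88² = 91·34.5744 = 3146.2704
Numerator = 51713.52; denominator = Σ(nₕ−1) = 251.
s²ₚ = 51713.52/251 = 206.0300... → 206.03.

206.03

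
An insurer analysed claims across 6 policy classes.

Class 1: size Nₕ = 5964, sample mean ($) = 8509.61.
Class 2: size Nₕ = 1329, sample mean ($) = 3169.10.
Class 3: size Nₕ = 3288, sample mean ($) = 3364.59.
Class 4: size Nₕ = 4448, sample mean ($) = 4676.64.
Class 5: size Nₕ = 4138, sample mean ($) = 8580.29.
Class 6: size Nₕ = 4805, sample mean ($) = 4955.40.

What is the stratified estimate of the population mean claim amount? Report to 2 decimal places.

6096.42

N = 5964 + 1329 + 3288 + 4448 + 4138 + 4805 = 23972.
The stratified mean weights each stratum mean by its population share Nₕ/N.
Σ Nₕx̄ₕ = 5964·8509.61 + 1329·3169.10 + 3288·3364.59 + 4448·4676.64 + 4138·8580.29 + 4805·4955.40 = 50751314.04 + 4211733.9 + 11062771.92 + 20801694.72 + 35505240.02 + 23810697 = 146143451.6.
Divide by N: 146143451.6 / 23972 = 6096.4230... → 6096.42.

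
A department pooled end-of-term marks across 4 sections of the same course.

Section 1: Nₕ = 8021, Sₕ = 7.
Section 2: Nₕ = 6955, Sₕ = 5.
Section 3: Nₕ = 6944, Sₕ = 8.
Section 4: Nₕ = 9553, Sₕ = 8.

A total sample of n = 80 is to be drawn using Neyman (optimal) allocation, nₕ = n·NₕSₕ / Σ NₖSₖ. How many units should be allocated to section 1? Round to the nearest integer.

20

1: NₕSₕ = 8021·7 = 56147
2: NₕSₕ = 6955·5 = 34775
3: NₕSₕ = 6944·8 = 55552
4: NₕSₕ = 9553·8 = 76424
Σ NₕSₕ = 222898.
n_1 = 80·56147/222898 = 20.152... → 20.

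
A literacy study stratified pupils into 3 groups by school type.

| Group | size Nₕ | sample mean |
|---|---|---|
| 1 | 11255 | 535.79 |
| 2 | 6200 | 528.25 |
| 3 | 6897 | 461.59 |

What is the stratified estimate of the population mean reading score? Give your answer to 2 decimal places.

x̄_st = (Σ Nₕx̄ₕ) / (Σ Nₕ) = (11255·535.79 + 6200·528.25 + 6897·461.59) / 24352
= 12489052.68 / 24352 = 512.8553... → 512.86.

512.86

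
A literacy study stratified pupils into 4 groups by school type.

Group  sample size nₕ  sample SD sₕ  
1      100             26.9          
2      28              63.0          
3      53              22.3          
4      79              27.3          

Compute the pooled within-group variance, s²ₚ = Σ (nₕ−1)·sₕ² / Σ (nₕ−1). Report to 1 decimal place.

1026.5

Degrees of freedom: 99 + 27 + 52 + 78 = 256.
Σ(nₕ−1)sₕ² = 99·723.61 + 27·3969 + 52·497.29 + 78·745.29 = 262792.09.
s²ₚ = 262792.09 / 256 = 1026.532... → 1026.5.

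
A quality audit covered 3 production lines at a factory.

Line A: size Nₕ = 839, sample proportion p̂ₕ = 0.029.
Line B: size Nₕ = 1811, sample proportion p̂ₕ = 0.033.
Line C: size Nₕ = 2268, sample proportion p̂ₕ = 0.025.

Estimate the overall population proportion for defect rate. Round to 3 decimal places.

N = 839 + 1811 + 2268 = 4918.
Overall proportion = Σ (Nₕ/N)·p̂ₕ.
Σ Nₕp̂ₕ = 24.331 + 59.763 + 56.7 = 140.794.
140.794 / 4918 = 0.02863... → 0.029.

0.029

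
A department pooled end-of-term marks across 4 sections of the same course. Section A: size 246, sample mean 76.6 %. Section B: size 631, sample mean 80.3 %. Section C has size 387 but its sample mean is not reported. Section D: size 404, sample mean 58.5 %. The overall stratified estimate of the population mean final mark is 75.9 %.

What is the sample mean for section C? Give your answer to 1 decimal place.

86.4

N = 246 + 631 + 387 + 404 = 1668.
Overall total = μ·N = 75.9·1668 = 126601.2.
Subtract the known strata: 246·76.6 + 631·80.3 + 404·58.5 = 93146.9.
Remaining total for section C: 126601.2 − 93146.9 = 33454.3.
Divide by its size: 33454.3 / 387 = 86.445... → 86.4.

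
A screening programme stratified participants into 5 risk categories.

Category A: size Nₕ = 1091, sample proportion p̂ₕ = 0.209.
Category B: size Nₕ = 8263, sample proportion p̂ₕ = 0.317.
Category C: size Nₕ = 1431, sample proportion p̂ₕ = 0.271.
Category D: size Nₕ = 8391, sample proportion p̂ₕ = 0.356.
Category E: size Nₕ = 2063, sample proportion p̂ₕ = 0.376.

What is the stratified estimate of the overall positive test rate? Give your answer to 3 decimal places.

Wₕ = Nₕ/N with N = 21239: 0.0514, 0.3890, 0.0674, 0.3951, 0.0971.
p̂_st = 0.0514·0.209 + 0.3890·0.317 + 0.0674·0.271 + 0.3951·0.356 + 0.0971·0.376 ≈ 0.32949... → 0.329.

0.329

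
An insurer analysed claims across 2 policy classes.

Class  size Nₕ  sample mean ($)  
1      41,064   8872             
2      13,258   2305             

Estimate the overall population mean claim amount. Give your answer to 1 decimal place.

x̄_st = (Σ Nₕx̄ₕ) / (Σ Nₕ) = (41064·8872 + 13258·2305) / 54322
= 394879498 / 54322 = 7269.237... → 7269.2.

7269.2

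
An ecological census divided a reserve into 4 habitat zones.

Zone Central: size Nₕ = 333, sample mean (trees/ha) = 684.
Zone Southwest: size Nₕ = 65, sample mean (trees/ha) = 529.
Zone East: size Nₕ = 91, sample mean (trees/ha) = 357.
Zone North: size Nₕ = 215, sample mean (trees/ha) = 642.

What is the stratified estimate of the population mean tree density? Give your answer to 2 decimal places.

N = 704; weights Wₕ = Nₕ/N = (0.4730, 0.0923, 0.1293, 0.3054).
x̄_st = Σ Wₕ·x̄ₕ = 0.4730·684 + 0.0923·529 + 0.1293·357 + 0.3054·642 ≈ 614.5938...
→ 614.59.

614.59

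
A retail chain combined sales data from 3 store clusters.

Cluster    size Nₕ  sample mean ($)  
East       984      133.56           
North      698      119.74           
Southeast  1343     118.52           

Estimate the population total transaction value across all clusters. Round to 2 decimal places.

374173.92

Estimate total by summing Nₕ·x̄ₕ over strata.
984·133.56 + 698·119.74 + 1343·118.52 = 131423.04 + 83578.52 + 159172.36 = 374173.92.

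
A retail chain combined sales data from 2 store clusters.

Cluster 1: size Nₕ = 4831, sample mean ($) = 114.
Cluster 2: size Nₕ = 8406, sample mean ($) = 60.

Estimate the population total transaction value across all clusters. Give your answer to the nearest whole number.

1: 4831·114 = 550734
2: 8406·60 = 504360
τ̂ = Σ Nₕx̄ₕ = 1055094.

1055094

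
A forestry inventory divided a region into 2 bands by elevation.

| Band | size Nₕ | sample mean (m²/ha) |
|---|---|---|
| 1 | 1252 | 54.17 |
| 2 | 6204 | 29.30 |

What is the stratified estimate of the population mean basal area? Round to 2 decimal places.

33.48

N = 1252 + 6204 = 7456.
Weight each subgroup mean by Nₕ/N and sum.
Σ Nₕx̄ₕ = 1252·54.17 + 6204·29.30 = 67820.84 + 181777.2 = 249598.04.
Divide by N: 249598.04 / 7456 = 33.4761... → 33.48.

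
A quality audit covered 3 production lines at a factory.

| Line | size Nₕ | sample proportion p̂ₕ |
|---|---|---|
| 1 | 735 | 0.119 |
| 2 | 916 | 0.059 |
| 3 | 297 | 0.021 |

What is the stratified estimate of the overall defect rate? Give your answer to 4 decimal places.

Wₕ = Nₕ/N with N = 1948: 0.3773, 0.4702, 0.1525.
p̂_st = 0.3773·0.119 + 0.4702·0.059 + 0.1525·0.021 ≈ 0.075845... → 0.0758.

0.0758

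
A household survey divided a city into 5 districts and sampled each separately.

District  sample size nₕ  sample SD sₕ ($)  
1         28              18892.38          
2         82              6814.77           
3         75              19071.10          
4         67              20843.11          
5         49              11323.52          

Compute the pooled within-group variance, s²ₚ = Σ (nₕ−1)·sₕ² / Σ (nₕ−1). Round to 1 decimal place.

1: (28−1)·18892.38² = 27·356922022.0644 = 9636894595.7388
2: (82−1)·6814.77² = 81·46441090.1529 = 3761728302.3849
3: (75−1)·19071.10² = 74·363706855.21 = 26914307285.54
4: (67−1)·20843.11² = 66·434435234.4721 = 28672725475.1586
5: (49−1)·11323.52² = 48·128222105.1904 = 6154661049.1392
Numerator = 75140316707.9615; denominator = Σ(nₕ−1) = 296.
s²ₚ = 75140316707.9615/296 = 253852421.311... → 253852421.3.

253852421.3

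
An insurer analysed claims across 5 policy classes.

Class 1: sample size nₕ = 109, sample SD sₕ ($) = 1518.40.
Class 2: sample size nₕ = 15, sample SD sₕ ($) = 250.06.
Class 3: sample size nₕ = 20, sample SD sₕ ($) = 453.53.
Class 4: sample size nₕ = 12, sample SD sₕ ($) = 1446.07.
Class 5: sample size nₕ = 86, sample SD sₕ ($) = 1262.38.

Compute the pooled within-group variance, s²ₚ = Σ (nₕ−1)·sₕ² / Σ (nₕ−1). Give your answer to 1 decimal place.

1: (109−1)·1518.40² = 108·2305538.56 = 248998164.48
2: (15−1)·250.06² = 14·62530.0036 = 875420.0504
3: (20−1)·453.53² = 19·205689.4609 = 3908099.7571
4: (12−1)·1446.07² = 11·2091118.4449 = 23002302.8939
5: (86−1)·1262.38² = 85·1593603.2644 = 135456277.474
Numerator = 412240264.6554; denominator = Σ(nₕ−1) = 237.
s²ₚ = 412240264.6554/237 = 1739410.399... → 1739410.4.

1739410.4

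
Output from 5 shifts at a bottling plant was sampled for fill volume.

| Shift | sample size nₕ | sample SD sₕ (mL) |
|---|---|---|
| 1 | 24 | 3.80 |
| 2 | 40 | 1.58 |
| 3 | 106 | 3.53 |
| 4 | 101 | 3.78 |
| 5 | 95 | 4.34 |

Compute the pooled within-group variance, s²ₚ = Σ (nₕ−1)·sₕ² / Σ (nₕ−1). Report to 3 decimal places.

Degrees of freedom: 23 + 39 + 105 + 100 + 94 = 361.
Σ(nₕ−1)sₕ² = 23·14.44 + 39·2.4964 + 105·12.4609 + 100·14.2884 + 94·18.8356 = 4937.2605.
s²ₚ = 4937.2605 / 361 = 13.67662... → 13.677.

13.677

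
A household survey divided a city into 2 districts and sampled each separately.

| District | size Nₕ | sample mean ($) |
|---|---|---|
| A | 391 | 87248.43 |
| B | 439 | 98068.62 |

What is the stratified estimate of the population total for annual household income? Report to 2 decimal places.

77166260.31

A: 391·87248.43 = 34114136.13
B: 439·98068.62 = 43052124.18
τ̂ = Σ Nₕx̄ₕ = 77166260.31.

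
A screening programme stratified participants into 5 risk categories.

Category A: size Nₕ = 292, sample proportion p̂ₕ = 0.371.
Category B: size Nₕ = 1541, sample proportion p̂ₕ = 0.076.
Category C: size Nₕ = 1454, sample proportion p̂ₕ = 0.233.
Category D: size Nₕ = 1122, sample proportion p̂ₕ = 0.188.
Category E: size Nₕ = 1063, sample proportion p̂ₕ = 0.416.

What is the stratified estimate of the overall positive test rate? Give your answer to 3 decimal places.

Wₕ = Nₕ/N with N = 5472: 0.0534, 0.2816, 0.2657, 0.2050, 0.1943.
p̂_st = 0.0534·0.371 + 0.2816·0.076 + 0.2657·0.233 + 0.2050·0.188 + 0.1943·0.416 ≈ 0.22247... → 0.222.

0.222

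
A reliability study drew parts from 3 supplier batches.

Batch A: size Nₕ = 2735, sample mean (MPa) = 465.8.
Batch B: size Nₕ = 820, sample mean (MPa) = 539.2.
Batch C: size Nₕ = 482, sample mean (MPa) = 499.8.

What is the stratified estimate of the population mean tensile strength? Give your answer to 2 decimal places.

484.77

N = 4037; weights Wₕ = Nₕ/N = (0.6775, 0.2031, 0.1194).
x̄_st = Σ Wₕ·x̄ₕ = 0.6775·465.8 + 0.2031·539.2 + 0.1194·499.8 ≈ 484.7685...
→ 484.77.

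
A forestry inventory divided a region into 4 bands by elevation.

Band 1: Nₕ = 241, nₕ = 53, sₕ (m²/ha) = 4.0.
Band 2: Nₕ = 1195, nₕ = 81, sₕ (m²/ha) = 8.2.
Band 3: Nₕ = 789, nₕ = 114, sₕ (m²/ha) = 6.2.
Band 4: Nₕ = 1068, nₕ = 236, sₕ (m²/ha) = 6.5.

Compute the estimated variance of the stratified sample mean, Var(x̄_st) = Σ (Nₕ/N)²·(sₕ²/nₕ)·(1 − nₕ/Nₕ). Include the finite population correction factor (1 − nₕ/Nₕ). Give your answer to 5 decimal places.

0.13440

N = 3293. Term for each stratum: Wₕ²sₕ²/nₕ·(1−nₕ/Nₕ).
Var(x̄_st) = 0.00126135 + 0.10190895 + 0.01656059 + 0.01466986 = 0.13440074 → 0.13440.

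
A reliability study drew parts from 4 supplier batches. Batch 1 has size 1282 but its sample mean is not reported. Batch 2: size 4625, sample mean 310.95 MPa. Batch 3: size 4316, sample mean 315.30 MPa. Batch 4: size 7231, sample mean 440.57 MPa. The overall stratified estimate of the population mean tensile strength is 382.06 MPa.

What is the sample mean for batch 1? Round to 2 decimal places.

Σ Nₕx̄ₕ = N·μ, so 1282·x̄_1 = 17454·382.06 − (4625·310.95 + 4316·315.30 + 7231·440.57).
= 6668475.24 − 5984740.22 = 683735.02.
x̄_1 = 683735.02 / 1282 = 533.3346... → 533.33.

533.33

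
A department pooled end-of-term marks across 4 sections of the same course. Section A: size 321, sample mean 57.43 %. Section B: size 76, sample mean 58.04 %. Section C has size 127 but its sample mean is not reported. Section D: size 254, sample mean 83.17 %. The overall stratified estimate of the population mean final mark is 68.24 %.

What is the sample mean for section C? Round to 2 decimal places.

71.81

N = 321 + 76 + 127 + 254 = 778.
Overall total = μ·N = 68.24·778 = 53090.72.
Subtract the known strata: 321·57.43 + 76·58.04 + 254·83.17 = 43971.25.
Remaining total for section C: 53090.72 − 43971.25 = 9119.47.
Divide by its size: 9119.47 / 127 = 71.8069... → 71.81.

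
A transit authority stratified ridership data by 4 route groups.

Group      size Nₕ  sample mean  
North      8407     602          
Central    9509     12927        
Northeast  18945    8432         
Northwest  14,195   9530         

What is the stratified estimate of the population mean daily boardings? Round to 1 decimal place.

8285.1

N = 8407 + 9509 + 18945 + 14195 = 51056.
The stratified mean weights each stratum mean by its population share Nₕ/N.
Σ Nₕx̄ₕ = 8407·602 + 9509·12927 + 18945·8432 + 14195·9530 = 5061014 + 122922843 + 159744240 + 135278350 = 423006447.
Divide by N: 423006447 / 51056 = 8285.147... → 8285.1.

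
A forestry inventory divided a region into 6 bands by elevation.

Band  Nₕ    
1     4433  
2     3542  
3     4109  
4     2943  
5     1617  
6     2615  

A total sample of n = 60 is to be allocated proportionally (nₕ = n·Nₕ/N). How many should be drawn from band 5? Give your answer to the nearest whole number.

5

N = 4433 + 3542 + 4109 + 2943 + 1617 + 2615 = 19259.
n_5 = 60·1617/19259 = 5.038... → 5.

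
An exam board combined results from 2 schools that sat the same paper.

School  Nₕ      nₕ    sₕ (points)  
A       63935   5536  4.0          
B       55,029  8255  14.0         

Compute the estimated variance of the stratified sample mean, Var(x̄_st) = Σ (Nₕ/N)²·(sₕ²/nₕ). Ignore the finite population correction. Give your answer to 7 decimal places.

0.0059151

N = 118964. Term for each stratum: Wₕ²sₕ²/nₕ.
Var(x̄_st) = 0.0008347763 + 0.0050803206 = 0.0059150969 → 0.0059151.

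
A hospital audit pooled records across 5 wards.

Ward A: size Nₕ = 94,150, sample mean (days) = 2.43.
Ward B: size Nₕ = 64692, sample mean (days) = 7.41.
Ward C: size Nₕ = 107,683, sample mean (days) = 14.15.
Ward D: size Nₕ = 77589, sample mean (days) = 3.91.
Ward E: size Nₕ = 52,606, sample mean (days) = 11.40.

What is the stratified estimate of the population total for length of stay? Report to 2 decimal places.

Population total = Σ Nₕ·x̄ₕ (each stratum's size times its mean).
94150·2.43 + 64692·7.41 + 107683·14.15 + 77589·3.91 + 52606·11.40 = 228784.5 + 479367.72 + 1523714.45 + 303372.99 + 599708.4 = 3134948.06.

3134948.06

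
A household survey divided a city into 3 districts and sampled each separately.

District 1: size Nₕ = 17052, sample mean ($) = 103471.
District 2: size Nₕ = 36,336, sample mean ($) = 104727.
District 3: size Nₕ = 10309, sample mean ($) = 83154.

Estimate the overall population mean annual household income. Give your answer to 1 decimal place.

N = 63697; weights Wₕ = Nₕ/N = (0.2677, 0.5705, 0.1618).
x̄_st = Σ Wₕ·x̄ₕ = 0.2677·103471 + 0.5705·104727 + 0.1618·83154 ≈ 100899.294...
→ 100899.3.

100899.3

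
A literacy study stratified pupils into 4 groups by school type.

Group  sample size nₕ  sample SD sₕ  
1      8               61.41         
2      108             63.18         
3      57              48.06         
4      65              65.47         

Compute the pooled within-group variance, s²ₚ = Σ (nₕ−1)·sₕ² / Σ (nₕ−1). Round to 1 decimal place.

3663.2

Degrees of freedom: 7 + 107 + 56 + 64 = 234.
Σ(nₕ−1)sₕ² = 7·3771.1881 + 107·3991.7124 + 56·2309.7636 + 64·4286.3209 = 857182.8427.
s²ₚ = 857182.8427 / 234 = 3663.175... → 3663.2.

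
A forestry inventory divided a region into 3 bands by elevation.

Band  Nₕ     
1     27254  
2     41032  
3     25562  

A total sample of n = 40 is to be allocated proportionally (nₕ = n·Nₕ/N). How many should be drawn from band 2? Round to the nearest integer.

17

Share of band 2 = 41032/93848 = 0.43722.
Allocate 40 × 0.43722 = 17.489... → 17.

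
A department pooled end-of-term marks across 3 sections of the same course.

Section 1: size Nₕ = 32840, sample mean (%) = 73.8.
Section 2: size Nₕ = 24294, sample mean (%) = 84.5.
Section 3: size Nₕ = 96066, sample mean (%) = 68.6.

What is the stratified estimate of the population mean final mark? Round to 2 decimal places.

N = 153200; weights Wₕ = Nₕ/N = (0.2144, 0.1586, 0.6271).
x̄_st = Σ Wₕ·x̄ₕ = 0.2144·73.8 + 0.1586·84.5 + 0.6271·68.6 ≈ 72.2360...
→ 72.24.

72.24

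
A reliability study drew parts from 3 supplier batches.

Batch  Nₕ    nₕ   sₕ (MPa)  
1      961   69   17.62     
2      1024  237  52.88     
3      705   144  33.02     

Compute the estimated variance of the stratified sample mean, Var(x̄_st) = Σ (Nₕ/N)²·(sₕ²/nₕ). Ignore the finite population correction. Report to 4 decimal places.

2.8041

N = 2690. Term for each stratum: Wₕ²sₕ²/nₕ.
Var(x̄_st) = 0.5742552 + 1.7097393 + 0.5200742 = 2.8040687 → 2.8041.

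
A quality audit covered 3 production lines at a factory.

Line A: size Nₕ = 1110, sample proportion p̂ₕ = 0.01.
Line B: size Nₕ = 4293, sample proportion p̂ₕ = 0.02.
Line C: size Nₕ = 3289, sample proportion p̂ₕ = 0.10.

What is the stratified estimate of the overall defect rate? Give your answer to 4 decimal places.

0.0490

N = 1110 + 4293 + 3289 = 8692.
Overall proportion = Σ (Nₕ/N)·p̂ₕ.
Σ Nₕp̂ₕ = 11.1 + 85.86 + 328.9 = 425.86.
425.86 / 8692 = 0.048994... → 0.0490.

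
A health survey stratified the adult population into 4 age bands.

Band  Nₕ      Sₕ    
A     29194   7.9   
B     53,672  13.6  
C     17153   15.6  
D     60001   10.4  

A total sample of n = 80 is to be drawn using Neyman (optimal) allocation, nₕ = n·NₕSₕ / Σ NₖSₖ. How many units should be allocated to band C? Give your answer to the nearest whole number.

A: NₕSₕ = 29194·7.9 = 230632.6
B: NₕSₕ = 53672·13.6 = 729939.2
C: NₕSₕ = 17153·15.6 = 267586.8
D: NₕSₕ = 60001·10.4 = 624010.4
Σ NₕSₕ = 1852169.
n_C = 80·267586.8/1852169 = 11.558... → 12.

12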